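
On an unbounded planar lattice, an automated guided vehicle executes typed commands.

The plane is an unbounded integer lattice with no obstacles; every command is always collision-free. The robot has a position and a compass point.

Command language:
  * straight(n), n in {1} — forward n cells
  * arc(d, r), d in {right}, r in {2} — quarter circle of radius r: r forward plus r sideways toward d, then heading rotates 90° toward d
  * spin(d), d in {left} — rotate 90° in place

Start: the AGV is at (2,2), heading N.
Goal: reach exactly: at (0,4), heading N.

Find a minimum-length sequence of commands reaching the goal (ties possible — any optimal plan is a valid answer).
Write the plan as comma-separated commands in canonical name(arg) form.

initial: at (2,2), heading N
[1] after spin(left): at (2,2), heading W
[2] after arc(right, 2): at (0,4), heading N
minimal: 2 command(s), checked below 2.

spin(left), arc(right, 2)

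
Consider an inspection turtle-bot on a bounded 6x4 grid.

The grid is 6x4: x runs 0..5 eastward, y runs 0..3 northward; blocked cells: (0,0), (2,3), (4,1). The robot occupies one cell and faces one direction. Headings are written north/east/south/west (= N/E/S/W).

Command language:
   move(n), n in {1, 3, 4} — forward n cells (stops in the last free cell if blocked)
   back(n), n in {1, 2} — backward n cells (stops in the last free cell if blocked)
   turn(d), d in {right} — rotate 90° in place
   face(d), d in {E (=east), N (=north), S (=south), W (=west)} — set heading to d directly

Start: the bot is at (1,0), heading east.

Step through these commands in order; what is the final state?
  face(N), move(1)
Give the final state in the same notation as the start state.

begin: at (1,0), heading east
t=1 face(N) ⇒ at (1,0), heading north
t=2 move(1) ⇒ at (1,1), heading north

at (1,1), heading north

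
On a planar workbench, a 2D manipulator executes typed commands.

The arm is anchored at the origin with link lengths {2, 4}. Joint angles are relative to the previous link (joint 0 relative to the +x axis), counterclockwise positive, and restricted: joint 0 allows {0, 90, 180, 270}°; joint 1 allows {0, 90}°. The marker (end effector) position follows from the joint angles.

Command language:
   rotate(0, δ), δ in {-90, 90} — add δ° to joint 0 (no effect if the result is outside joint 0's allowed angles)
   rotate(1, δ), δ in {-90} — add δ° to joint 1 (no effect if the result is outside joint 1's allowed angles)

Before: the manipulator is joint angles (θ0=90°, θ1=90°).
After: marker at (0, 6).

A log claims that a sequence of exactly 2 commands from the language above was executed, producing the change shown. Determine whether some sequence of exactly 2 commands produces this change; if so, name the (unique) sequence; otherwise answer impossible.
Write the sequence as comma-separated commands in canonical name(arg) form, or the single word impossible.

rotate(1, -90), rotate(1, -90)

from: joint angles (θ0=90°, θ1=90°)
1. rotate(1, -90) → joint angles (θ0=90°, θ1=0°)
2. rotate(1, -90) → joint angles (θ0=90°, θ1=0°)
no rival 2-sequence matches.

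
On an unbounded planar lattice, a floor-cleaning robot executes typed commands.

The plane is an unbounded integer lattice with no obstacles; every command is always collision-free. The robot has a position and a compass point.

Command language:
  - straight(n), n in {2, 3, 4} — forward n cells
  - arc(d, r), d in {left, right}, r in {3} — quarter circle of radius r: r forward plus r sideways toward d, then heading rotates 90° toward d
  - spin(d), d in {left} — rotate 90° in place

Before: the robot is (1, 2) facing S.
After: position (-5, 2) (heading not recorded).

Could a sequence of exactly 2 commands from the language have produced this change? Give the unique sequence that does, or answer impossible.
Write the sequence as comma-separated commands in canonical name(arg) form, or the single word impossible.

arc(right, 3), arc(right, 3)

initial: (1, 2) facing S
1. arc(right, 3) → (-2, -1) facing W
2. arc(right, 3) → (-5, 2) facing N
uniquely the one of 36 2-step routes that fits.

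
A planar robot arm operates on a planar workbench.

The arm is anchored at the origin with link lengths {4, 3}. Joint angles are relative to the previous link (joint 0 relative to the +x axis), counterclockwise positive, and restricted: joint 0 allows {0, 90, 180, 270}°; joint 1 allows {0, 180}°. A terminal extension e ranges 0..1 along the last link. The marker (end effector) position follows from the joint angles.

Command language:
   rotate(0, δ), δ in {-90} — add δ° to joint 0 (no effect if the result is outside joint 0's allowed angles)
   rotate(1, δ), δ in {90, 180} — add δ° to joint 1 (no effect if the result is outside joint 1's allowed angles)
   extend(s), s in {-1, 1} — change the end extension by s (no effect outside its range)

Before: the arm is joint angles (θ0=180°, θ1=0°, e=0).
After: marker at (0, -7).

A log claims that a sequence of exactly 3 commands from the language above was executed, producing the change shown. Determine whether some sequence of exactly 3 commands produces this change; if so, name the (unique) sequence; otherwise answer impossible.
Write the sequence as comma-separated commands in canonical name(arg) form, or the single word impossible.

rotate(0, -90), rotate(0, -90), rotate(0, -90)

from: joint angles (θ0=180°, θ1=0°, e=0)
1. rotate(0, -90) → joint angles (θ0=90°, θ1=0°, e=0)
2. rotate(0, -90) → joint angles (θ0=0°, θ1=0°, e=0)
3. rotate(0, -90) → joint angles (θ0=270°, θ1=0°, e=0)
no rival 3-sequence matches.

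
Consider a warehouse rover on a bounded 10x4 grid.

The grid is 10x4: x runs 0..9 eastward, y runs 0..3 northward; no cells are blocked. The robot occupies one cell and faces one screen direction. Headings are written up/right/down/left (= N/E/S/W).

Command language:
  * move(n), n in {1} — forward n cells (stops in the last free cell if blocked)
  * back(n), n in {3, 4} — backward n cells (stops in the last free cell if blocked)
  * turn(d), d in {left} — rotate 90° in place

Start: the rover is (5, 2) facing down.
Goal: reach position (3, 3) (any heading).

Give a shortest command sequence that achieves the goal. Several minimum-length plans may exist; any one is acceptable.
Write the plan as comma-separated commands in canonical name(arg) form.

back(4), turn(left), back(3), move(1)

from: (5, 2) facing down
t=1 back(4) ⇒ (5, 3) facing down
t=2 turn(left) ⇒ (5, 3) facing right
t=3 back(3) ⇒ (2, 3) facing right
t=4 move(1) ⇒ (3, 3) facing right
minimal: 4 command(s), checked below 4.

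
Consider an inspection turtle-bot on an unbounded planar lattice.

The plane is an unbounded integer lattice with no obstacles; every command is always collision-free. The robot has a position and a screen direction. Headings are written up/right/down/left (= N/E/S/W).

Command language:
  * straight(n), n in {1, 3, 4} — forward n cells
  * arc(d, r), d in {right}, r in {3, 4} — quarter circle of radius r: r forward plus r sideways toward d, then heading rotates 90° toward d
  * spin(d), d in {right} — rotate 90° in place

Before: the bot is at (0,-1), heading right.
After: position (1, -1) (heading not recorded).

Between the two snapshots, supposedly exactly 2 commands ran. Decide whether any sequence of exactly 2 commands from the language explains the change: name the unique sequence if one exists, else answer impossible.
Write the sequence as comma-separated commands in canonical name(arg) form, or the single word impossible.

straight(1), spin(right)

key: running spin(right) before straight(1) would end elsewhere — order is forced
from: at (0,-1), heading right
1. straight(1) → at (1,-1), heading right
2. spin(right) → at (1,-1), heading down
uniquely the one of 36 2-step routes that fits.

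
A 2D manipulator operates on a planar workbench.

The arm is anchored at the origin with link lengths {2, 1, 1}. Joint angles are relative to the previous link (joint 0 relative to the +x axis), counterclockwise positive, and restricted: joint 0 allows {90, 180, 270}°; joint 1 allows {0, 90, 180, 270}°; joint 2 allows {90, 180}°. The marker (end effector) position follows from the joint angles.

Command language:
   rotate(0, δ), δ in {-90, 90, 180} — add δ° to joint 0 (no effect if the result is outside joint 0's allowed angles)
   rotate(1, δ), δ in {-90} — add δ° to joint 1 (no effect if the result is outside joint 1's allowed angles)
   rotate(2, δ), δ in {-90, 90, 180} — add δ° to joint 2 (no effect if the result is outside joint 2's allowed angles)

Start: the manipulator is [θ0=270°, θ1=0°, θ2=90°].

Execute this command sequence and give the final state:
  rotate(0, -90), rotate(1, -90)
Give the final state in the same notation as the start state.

[θ0=180°, θ1=270°, θ2=90°]

initial: [θ0=270°, θ1=0°, θ2=90°]
1. rotate(0, -90) → [θ0=180°, θ1=0°, θ2=90°]
2. rotate(1, -90) → [θ0=180°, θ1=270°, θ2=90°]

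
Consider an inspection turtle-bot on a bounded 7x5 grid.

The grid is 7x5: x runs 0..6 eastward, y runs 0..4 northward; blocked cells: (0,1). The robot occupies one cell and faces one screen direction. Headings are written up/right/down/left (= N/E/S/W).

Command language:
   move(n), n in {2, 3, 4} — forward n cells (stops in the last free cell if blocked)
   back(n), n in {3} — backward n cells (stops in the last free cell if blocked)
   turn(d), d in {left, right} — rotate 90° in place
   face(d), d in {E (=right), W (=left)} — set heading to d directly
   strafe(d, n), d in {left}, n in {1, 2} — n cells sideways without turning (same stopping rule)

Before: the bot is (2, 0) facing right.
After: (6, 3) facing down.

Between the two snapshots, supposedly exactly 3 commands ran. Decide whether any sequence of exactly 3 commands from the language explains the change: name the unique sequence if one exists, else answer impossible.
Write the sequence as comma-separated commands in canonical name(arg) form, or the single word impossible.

key: position moved to (6,3) AND the heading swung to S — translation plus rotation needed
from: (2, 0) facing right
t=1 move(4) ⇒ (6, 0) facing right
t=2 turn(right) ⇒ (6, 0) facing down
t=3 back(3) ⇒ (6, 3) facing down
no other 3-command option fits: unique.

move(4), turn(right), back(3)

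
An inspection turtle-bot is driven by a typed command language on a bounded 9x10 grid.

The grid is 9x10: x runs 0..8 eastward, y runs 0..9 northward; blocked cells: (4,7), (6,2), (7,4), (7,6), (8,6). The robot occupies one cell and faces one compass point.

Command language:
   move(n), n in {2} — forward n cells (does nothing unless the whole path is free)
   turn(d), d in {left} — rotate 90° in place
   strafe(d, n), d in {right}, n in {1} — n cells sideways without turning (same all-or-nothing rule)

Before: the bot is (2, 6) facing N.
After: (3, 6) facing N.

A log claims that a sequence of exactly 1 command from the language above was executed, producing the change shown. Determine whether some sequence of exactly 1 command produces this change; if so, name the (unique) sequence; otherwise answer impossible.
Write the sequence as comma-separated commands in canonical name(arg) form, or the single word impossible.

key: still facing N — the one step turns nothing
begin: (2, 6) facing N
1. strafe(right, 1) → (3, 6) facing N
no rival 1-sequence matches.

strafe(right, 1)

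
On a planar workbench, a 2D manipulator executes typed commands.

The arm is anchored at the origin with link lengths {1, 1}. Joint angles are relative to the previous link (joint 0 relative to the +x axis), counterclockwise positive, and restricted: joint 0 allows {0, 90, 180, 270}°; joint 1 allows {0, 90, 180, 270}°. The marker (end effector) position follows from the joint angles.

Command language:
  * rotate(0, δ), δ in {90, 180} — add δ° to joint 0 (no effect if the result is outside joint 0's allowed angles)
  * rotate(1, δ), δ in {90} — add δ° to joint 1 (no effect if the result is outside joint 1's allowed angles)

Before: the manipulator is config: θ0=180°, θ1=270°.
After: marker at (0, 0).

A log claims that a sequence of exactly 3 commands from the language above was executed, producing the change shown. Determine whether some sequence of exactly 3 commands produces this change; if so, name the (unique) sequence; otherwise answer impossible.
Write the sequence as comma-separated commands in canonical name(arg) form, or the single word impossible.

begin: config: θ0=180°, θ1=270°
1. rotate(1, 90) → config: θ0=180°, θ1=0°
2. rotate(1, 90) → config: θ0=180°, θ1=90°
3. rotate(1, 90) → config: θ0=180°, θ1=180°
uniquely the one of 27 3-step routes that fits.

rotate(1, 90), rotate(1, 90), rotate(1, 90)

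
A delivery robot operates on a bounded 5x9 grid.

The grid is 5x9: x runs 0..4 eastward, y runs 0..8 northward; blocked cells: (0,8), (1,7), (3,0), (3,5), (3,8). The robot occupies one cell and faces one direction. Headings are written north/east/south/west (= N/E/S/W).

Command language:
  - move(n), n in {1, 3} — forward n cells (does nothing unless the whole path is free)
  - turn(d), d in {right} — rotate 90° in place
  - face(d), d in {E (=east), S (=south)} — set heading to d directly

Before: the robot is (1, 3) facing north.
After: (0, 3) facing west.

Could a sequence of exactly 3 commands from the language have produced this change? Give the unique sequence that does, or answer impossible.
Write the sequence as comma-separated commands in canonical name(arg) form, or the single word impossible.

face(S), turn(right), move(1)

key: cell and facing (now W) both changed — the 3 commands mix motion and turning
from: (1, 3) facing north
1. face(S) → (1, 3) facing south
2. turn(right) → (1, 3) facing west
3. move(1) → (0, 3) facing west
no other 3-command option fits: unique.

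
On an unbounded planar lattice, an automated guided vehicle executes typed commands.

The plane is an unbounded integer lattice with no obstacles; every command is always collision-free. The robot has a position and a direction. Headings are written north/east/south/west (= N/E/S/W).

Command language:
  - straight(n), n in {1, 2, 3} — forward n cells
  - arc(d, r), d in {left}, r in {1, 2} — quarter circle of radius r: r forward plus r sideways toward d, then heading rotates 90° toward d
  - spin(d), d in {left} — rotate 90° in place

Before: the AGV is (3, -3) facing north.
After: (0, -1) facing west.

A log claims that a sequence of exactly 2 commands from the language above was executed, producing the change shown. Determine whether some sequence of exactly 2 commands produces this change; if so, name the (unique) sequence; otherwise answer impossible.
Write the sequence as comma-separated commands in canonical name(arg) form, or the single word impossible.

key: order matters: swapping arc(left, 2) and straight(1) lands elsewhere
initial: (3, -3) facing north
step 1 (arc(left, 2)): (1, -1) facing west
step 2 (straight(1)): (0, -1) facing west
no rival 2-sequence matches.

arc(left, 2), straight(1)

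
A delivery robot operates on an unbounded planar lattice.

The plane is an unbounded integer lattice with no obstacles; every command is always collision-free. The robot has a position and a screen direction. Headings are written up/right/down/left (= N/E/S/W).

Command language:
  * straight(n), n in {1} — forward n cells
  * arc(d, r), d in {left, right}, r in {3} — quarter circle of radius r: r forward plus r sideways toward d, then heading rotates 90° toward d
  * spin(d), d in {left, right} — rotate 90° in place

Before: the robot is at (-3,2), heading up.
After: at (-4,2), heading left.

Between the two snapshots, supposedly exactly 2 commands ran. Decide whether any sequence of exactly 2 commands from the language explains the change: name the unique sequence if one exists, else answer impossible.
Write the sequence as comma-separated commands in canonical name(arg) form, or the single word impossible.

spin(left), straight(1)

key: order matters: swapping spin(left) and straight(1) lands elsewhere
begin: at (-3,2), heading up
[1] after spin(left): at (-3,2), heading left
[2] after straight(1): at (-4,2), heading left
all 25 alternatives checked — unique.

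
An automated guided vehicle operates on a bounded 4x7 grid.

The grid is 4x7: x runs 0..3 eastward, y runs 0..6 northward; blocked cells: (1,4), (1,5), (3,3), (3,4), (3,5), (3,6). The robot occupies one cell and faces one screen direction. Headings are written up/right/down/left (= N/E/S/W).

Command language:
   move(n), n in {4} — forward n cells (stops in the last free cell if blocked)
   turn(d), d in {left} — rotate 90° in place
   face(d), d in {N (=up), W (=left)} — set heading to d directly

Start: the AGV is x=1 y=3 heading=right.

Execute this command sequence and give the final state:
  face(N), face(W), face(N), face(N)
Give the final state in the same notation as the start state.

x=1 y=3 heading=up

initial: x=1 y=3 heading=right
t=1 face(N) ⇒ x=1 y=3 heading=up
t=2 face(W) ⇒ x=1 y=3 heading=left
t=3 face(N) ⇒ x=1 y=3 heading=up
t=4 face(N) ⇒ x=1 y=3 heading=up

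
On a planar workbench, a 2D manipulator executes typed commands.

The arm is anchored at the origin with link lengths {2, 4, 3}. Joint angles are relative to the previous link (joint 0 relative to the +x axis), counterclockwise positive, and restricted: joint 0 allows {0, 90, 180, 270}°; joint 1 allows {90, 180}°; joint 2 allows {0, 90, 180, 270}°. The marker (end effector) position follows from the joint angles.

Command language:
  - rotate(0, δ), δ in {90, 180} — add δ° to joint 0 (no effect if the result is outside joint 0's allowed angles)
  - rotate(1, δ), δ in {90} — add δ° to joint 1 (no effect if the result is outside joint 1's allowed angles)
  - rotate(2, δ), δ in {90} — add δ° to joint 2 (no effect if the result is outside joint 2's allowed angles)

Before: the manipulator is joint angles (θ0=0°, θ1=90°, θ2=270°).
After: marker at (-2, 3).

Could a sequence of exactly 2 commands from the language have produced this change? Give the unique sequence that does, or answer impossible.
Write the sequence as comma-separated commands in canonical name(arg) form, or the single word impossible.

begin: joint angles (θ0=0°, θ1=90°, θ2=270°)
[1] after rotate(1, 90): joint angles (θ0=0°, θ1=180°, θ2=270°)
[2] after rotate(1, 90): joint angles (θ0=0°, θ1=180°, θ2=270°)
no rival 2-sequence matches.

rotate(1, 90), rotate(1, 90)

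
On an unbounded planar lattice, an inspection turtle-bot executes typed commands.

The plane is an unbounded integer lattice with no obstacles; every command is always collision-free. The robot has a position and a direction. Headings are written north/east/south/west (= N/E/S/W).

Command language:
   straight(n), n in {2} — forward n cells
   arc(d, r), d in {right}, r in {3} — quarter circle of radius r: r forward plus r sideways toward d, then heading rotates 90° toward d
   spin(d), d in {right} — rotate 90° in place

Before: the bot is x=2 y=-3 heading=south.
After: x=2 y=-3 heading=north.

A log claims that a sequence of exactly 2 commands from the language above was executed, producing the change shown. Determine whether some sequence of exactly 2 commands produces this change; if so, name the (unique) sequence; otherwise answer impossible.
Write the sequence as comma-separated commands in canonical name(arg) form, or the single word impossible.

spin(right), spin(right)

key: (2,-3) unmoved — no command in the sequence translates
from: x=2 y=-3 heading=south
step 1 (spin(right)): x=2 y=-3 heading=west
step 2 (spin(right)): x=2 y=-3 heading=north
no rival 2-sequence matches.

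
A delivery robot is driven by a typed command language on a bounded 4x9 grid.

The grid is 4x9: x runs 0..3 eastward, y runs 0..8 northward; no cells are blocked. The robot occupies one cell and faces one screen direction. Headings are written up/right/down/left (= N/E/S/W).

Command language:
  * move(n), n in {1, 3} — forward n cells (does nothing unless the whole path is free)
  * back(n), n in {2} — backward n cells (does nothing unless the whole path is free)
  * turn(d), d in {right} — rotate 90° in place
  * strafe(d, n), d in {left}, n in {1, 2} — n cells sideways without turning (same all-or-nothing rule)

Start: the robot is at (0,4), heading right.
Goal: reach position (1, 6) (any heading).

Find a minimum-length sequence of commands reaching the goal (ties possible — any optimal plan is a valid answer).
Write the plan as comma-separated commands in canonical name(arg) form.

from: at (0,4), heading right
step 1 (strafe(left, 2)): at (0,6), heading right
step 2 (move(1)): at (1,6), heading right
shorter routes all fall short; 2 is best.

strafe(left, 2), move(1)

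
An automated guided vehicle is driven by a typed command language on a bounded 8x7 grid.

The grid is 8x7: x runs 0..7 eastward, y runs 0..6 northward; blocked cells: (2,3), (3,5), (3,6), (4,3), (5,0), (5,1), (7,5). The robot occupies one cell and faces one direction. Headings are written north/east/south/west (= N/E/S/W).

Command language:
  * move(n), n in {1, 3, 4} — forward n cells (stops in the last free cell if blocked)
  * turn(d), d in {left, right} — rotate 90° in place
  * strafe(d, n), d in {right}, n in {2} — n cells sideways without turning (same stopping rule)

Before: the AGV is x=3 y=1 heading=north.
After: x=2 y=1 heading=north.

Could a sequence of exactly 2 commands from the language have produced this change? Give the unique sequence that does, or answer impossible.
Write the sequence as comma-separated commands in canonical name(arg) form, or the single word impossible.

impossible

all 36 sequences checked — none match.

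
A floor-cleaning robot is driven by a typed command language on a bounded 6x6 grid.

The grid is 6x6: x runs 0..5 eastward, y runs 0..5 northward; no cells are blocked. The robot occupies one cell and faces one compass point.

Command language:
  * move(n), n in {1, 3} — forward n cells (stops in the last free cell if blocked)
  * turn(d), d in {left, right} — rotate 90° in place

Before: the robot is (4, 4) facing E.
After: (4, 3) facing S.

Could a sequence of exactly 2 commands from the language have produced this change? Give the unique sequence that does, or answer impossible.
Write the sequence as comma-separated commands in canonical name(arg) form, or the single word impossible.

turn(right), move(1)

key: cell and facing (now S) both changed — the 2 commands mix motion and turning
from: (4, 4) facing E
[1] after turn(right): (4, 4) facing S
[2] after move(1): (4, 3) facing S
uniquely the one of 16 2-step routes that fits.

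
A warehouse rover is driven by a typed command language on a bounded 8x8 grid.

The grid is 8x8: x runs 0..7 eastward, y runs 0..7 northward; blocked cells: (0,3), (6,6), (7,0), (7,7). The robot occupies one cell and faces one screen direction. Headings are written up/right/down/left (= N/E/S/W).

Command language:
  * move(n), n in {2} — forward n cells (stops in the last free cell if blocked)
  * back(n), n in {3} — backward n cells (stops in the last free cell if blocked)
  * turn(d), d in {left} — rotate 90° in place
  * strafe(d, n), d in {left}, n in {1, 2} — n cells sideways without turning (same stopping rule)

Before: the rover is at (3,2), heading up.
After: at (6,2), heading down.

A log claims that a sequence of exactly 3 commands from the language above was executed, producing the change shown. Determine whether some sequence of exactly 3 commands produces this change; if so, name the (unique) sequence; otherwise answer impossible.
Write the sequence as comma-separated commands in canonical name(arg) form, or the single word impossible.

turn(left), back(3), turn(left)

key: position moved to (6,2) AND the heading swung to S — translation plus rotation needed
t0: at (3,2), heading up
step 1 (turn(left)): at (3,2), heading left
step 2 (back(3)): at (6,2), heading left
step 3 (turn(left)): at (6,2), heading down
all 125 alternatives checked — unique.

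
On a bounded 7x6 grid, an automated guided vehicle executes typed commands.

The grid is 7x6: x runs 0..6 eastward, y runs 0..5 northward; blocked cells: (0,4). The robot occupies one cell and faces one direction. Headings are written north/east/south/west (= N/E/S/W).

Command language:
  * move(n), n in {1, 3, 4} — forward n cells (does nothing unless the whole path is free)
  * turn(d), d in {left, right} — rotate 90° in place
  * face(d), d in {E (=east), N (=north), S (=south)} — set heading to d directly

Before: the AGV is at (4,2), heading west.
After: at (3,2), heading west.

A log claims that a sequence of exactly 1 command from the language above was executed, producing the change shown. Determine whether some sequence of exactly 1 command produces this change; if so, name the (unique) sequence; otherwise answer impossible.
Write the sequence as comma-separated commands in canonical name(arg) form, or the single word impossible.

move(1)

key: still facing W — the one step turns nothing
begin: at (4,2), heading west
t=1 move(1) ⇒ at (3,2), heading west
no rival 1-sequence matches.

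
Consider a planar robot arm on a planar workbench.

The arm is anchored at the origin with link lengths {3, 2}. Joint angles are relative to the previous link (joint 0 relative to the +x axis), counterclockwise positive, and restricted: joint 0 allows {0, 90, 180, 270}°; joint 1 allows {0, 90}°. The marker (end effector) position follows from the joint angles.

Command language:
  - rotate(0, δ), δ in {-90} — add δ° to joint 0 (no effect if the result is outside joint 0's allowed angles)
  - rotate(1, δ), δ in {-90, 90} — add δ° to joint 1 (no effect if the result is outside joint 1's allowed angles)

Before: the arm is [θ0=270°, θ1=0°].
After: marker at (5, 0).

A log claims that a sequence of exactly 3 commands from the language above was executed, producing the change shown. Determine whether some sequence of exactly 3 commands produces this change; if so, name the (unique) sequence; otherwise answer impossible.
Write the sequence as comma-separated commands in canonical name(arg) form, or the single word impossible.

rotate(0, -90), rotate(0, -90), rotate(0, -90)

start: [θ0=270°, θ1=0°]
step 1 (rotate(0, -90)): [θ0=180°, θ1=0°]
step 2 (rotate(0, -90)): [θ0=90°, θ1=0°]
step 3 (rotate(0, -90)): [θ0=0°, θ1=0°]
all 27 alternatives checked — unique.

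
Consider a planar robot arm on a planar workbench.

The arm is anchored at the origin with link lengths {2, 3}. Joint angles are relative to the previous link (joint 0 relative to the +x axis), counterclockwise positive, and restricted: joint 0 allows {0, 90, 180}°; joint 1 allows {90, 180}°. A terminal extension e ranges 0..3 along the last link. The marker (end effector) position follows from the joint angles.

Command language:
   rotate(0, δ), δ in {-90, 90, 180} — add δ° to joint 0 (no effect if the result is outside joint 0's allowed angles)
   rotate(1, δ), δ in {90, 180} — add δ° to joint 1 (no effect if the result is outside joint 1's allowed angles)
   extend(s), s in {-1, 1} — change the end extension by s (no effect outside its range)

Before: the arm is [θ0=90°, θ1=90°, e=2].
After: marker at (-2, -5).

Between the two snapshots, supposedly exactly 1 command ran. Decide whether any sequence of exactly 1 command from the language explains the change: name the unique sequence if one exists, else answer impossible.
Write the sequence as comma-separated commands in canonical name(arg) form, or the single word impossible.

rotate(0, 90)

begin: [θ0=90°, θ1=90°, e=2]
step 1 (rotate(0, 90)): [θ0=180°, θ1=90°, e=2]
no other 1-command option fits: unique.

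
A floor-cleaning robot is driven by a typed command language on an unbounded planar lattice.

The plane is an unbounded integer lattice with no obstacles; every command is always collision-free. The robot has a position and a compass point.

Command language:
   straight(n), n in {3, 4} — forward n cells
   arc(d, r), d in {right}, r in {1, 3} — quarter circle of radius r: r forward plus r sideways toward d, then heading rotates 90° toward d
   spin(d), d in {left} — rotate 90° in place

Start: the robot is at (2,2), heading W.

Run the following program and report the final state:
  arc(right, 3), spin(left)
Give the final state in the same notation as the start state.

initial: at (2,2), heading W
t=1 arc(right, 3) ⇒ at (-1,5), heading N
t=2 spin(left) ⇒ at (-1,5), heading W

at (-1,5), heading W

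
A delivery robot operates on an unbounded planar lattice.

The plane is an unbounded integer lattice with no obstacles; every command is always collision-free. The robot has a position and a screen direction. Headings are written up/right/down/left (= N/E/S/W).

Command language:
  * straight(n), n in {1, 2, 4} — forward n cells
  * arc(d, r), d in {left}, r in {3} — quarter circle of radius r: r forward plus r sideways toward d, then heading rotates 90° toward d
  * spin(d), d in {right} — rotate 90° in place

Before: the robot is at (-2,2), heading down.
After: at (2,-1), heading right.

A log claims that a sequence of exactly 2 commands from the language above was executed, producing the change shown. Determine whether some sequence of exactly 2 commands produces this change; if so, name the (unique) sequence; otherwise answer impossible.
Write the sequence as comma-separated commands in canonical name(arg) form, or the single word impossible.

arc(left, 3), straight(1)

key: order matters: swapping arc(left, 3) and straight(1) lands elsewhere
initial: at (-2,2), heading down
t=1 arc(left, 3) ⇒ at (1,-1), heading right
t=2 straight(1) ⇒ at (2,-1), heading right
all 25 alternatives checked — unique.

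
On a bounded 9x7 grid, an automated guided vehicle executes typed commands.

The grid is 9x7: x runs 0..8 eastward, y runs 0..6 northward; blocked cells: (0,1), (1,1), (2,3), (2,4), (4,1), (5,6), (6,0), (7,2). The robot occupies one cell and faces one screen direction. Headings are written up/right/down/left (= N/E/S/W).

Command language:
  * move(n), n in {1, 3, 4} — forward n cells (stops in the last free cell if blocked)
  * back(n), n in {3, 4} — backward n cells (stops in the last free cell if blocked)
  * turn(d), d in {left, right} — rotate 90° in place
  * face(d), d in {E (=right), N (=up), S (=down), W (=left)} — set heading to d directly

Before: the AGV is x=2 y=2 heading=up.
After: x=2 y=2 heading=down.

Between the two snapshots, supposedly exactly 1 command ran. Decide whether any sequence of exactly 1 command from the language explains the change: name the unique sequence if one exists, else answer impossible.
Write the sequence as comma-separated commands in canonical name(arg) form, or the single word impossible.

key: (2,2) unchanged — the single command moves nothing
t0: x=2 y=2 heading=up
step 1 (face(S)): x=2 y=2 heading=down
all 11 alternatives checked — unique.

face(S)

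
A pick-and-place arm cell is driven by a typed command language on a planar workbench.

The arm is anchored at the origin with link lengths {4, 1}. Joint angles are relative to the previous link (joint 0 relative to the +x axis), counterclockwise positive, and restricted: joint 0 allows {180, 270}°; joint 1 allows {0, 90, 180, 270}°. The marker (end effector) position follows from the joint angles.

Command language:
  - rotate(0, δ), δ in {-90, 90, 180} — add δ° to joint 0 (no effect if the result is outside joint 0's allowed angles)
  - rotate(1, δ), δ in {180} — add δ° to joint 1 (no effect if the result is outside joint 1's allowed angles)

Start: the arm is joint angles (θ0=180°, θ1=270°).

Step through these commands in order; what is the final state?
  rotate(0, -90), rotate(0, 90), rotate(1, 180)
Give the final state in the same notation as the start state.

begin: joint angles (θ0=180°, θ1=270°)
[1] after rotate(0, -90): joint angles (θ0=180°, θ1=270°)
[2] after rotate(0, 90): joint angles (θ0=270°, θ1=270°)
[3] after rotate(1, 180): joint angles (θ0=270°, θ1=90°)

joint angles (θ0=270°, θ1=90°)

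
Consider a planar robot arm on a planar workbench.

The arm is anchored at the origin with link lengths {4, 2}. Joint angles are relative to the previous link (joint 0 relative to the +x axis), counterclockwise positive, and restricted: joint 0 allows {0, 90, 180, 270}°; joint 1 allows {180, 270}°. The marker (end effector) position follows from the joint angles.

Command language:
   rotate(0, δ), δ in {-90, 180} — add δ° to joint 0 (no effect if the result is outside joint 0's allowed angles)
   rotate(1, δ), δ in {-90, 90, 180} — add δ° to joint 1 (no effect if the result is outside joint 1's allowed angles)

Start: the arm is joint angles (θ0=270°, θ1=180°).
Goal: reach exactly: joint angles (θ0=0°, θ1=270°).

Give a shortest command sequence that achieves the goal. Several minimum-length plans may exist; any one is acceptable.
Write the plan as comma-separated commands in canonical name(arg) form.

initial: joint angles (θ0=270°, θ1=180°)
t=1 rotate(1, 90) ⇒ joint angles (θ0=270°, θ1=270°)
t=2 rotate(0, 180) ⇒ joint angles (θ0=90°, θ1=270°)
t=3 rotate(0, -90) ⇒ joint angles (θ0=0°, θ1=270°)
minimal: 3 command(s), checked below 3.

rotate(1, 90), rotate(0, 180), rotate(0, -90)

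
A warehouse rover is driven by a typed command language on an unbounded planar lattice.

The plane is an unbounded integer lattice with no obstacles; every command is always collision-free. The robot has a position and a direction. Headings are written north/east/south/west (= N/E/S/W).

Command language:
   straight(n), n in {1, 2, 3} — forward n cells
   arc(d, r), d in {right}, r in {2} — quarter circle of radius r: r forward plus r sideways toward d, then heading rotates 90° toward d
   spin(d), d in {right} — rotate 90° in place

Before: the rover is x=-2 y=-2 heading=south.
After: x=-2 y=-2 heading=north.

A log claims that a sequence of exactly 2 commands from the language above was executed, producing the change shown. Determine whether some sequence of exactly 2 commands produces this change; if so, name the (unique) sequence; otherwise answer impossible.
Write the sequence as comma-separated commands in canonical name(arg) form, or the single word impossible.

spin(right), spin(right)

key: parked at (-2,-2) the whole time — nothing moves the robot
start: x=-2 y=-2 heading=south
step 1 (spin(right)): x=-2 y=-2 heading=west
step 2 (spin(right)): x=-2 y=-2 heading=north
no other 2-command option fits: unique.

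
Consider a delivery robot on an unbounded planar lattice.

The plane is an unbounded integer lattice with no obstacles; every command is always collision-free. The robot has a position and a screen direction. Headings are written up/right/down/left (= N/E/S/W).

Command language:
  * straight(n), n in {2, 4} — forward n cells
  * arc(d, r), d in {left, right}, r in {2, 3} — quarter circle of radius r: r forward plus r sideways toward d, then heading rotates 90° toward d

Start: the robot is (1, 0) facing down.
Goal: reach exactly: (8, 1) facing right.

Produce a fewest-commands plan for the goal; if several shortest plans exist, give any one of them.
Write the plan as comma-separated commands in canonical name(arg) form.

initial: (1, 0) facing down
1. arc(left, 3) → (4, -3) facing right
2. arc(left, 2) → (6, -1) facing up
3. arc(right, 2) → (8, 1) facing right
shorter routes all fall short; 3 is best.

arc(left, 3), arc(left, 2), arc(right, 2)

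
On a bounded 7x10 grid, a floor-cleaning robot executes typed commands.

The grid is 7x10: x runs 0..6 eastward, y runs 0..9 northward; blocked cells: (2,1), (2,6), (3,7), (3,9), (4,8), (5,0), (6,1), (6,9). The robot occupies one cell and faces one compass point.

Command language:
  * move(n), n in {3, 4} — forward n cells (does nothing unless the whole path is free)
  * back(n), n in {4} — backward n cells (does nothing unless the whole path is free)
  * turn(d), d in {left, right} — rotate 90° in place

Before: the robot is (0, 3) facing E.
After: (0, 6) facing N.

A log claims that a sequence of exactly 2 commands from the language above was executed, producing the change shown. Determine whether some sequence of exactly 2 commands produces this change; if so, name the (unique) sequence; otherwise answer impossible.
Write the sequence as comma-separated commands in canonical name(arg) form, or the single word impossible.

key: order matters: swapping turn(left) and move(3) lands elsewhere
initial: (0, 3) facing E
t=1 turn(left) ⇒ (0, 3) facing N
t=2 move(3) ⇒ (0, 6) facing N
no other 2-command option fits: unique.

turn(left), move(3)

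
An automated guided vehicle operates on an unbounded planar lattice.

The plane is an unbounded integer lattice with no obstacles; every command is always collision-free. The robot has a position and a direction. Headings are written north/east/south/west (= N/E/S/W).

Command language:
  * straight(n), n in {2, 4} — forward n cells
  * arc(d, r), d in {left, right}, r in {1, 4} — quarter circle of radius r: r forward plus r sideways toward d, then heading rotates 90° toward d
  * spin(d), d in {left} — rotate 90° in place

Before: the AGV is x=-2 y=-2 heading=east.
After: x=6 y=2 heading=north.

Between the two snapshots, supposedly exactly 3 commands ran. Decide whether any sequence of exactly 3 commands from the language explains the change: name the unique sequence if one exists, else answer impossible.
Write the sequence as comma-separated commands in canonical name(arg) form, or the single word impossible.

key: cell and facing (now N) both changed — the 3 commands mix motion and turning
from: x=-2 y=-2 heading=east
step 1 (straight(2)): x=0 y=-2 heading=east
step 2 (straight(2)): x=2 y=-2 heading=east
step 3 (arc(left, 4)): x=6 y=2 heading=north
uniquely the one of 343 3-step routes that fits.

straight(2), straight(2), arc(left, 4)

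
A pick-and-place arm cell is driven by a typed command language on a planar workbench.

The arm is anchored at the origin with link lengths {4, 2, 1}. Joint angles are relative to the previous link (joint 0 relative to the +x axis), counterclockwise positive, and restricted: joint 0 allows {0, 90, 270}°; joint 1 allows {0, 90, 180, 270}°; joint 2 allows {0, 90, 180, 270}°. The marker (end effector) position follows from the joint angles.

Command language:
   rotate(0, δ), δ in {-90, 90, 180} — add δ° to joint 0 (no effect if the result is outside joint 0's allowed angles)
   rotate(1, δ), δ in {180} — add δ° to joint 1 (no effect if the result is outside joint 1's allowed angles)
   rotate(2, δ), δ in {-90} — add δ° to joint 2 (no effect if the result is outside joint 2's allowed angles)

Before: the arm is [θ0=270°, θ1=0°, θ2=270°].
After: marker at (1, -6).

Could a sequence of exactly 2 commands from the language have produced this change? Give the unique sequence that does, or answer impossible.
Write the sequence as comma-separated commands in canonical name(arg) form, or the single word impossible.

rotate(2, -90), rotate(2, -90)

from: [θ0=270°, θ1=0°, θ2=270°]
1. rotate(2, -90) → [θ0=270°, θ1=0°, θ2=180°]
2. rotate(2, -90) → [θ0=270°, θ1=0°, θ2=90°]
no rival 2-sequence matches.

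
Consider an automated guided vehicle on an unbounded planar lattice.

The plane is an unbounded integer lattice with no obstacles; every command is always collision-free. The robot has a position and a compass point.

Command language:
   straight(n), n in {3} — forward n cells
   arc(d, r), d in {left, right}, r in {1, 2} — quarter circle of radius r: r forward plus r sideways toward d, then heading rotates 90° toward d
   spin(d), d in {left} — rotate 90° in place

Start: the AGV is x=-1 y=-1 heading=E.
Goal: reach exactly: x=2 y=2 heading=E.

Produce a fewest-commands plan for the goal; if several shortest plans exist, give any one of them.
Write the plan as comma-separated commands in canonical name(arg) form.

t0: x=-1 y=-1 heading=E
[1] after arc(left, 2): x=1 y=1 heading=N
[2] after arc(right, 1): x=2 y=2 heading=E
nothing shorter than 2 reaches the goal.

arc(left, 2), arc(right, 1)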